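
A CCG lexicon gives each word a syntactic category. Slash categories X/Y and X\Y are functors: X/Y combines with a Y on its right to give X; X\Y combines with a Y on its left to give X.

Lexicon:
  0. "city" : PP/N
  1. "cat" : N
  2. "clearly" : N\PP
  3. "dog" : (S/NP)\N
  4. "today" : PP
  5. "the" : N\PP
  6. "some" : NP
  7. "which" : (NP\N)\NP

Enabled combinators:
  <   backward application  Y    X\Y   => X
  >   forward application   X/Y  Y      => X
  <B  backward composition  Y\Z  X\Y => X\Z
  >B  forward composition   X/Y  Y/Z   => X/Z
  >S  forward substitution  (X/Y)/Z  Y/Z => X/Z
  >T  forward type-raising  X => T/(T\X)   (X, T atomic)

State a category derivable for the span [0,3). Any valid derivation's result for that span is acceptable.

[0,8] S   >
  [0,4] S/NP   <
    [0,3] N   <
      [0,2] PP   >
        [0,1] "city" : PP/N
        [1,2] "cat" : N
      [2,3] "clearly" : N\PP
    [3,4] "dog" : (S/NP)\N
  [4,8] NP   <
    [4,5] "today" : PP
    [5,8] NP\PP   <B
      [5,6] "the" : N\PP
      [6,8] NP\N   <
        [6,7] "some" : NP
        [7,8] "which" : (NP\N)\NP

N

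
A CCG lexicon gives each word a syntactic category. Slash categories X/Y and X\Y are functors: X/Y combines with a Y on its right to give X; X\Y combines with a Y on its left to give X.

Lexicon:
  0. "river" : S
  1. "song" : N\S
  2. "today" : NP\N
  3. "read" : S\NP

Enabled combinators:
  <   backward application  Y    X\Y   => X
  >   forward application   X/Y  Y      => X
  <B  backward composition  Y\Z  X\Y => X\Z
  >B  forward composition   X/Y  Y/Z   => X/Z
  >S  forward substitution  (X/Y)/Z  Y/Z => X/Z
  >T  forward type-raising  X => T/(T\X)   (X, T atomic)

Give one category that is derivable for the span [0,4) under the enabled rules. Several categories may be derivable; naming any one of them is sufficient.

S

[0,4] S   <
  [0,3] NP   <
    [0,2] N   >
      [0,1] N/(N\S)   >T
        [0,1] "river" : S
      [1,2] "song" : N\S
    [2,3] "today" : NP\N
  [3,4] "read" : S\NP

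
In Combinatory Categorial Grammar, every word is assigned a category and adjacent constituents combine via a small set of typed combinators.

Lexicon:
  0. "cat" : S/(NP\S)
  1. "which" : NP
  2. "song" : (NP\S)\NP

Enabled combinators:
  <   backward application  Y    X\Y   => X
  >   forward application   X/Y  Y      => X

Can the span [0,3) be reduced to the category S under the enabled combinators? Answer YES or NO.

[0,3] S   >
  [0,1] "cat" : S/(NP\S)
  [1,3] NP\S   <
    [1,2] "which" : NP
    [2,3] "song" : (NP\S)\NP

YES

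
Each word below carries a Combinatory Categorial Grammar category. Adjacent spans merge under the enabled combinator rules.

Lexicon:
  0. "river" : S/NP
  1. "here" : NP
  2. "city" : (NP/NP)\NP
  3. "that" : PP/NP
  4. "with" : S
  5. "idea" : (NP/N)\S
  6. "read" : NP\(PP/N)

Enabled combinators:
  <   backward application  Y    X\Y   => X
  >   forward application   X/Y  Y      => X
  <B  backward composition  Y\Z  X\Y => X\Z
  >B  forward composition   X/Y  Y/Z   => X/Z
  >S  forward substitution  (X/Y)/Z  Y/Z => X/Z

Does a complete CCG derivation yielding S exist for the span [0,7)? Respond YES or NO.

YES

[0,7] S   >
  [0,3] S/NP   >B
    [0,1] "river" : S/NP
    [1,3] NP/NP   <
      [1,2] "here" : NP
      [2,3] "city" : (NP/NP)\NP
  [3,7] NP   <
    [3,6] PP/N   >B
      [3,4] "that" : PP/NP
      [4,6] NP/N   <
        [4,5] "with" : S
        [5,6] "idea" : (NP/N)\S
    [6,7] "read" : NP\(PP/N)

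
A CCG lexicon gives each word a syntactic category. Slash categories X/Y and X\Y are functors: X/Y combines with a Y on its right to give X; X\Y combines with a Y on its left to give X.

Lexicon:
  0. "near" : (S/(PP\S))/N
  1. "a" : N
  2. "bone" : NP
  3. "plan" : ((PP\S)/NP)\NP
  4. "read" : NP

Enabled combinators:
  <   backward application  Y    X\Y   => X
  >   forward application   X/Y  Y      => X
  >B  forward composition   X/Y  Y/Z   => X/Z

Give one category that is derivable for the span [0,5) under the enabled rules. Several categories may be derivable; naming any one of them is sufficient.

S

[0,5] S   >
  [0,4] S/NP   >B
    [0,2] S/(PP\S)   >
      [0,1] "near" : (S/(PP\S))/N
      [1,2] "a" : N
    [2,4] (PP\S)/NP   <
      [2,3] "bone" : NP
      [3,4] "plan" : ((PP\S)/NP)\NP
  [4,5] "read" : NP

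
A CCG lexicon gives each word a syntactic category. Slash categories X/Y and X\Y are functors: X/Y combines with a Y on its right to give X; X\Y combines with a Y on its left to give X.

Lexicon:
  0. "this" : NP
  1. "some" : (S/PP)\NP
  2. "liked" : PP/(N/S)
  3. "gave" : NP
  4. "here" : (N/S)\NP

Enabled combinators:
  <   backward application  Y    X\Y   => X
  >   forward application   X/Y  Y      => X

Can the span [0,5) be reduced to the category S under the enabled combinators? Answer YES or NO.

YES

[0,5] S   >
  [0,2] S/PP   <
    [0,1] "this" : NP
    [1,2] "some" : (S/PP)\NP
  [2,5] PP   >
    [2,3] "liked" : PP/(N/S)
    [3,5] N/S   <
      [3,4] "gave" : NP
      [4,5] "here" : (N/S)\NP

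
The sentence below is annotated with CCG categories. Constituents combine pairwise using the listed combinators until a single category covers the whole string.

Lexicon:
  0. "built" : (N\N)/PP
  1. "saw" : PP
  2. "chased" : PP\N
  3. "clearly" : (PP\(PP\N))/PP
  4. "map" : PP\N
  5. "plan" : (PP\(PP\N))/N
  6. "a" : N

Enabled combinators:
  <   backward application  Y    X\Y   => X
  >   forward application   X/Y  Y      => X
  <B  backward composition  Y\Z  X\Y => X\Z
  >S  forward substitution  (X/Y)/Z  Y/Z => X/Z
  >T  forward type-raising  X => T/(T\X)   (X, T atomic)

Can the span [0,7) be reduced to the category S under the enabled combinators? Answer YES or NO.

NO

(N\N)/PP PP PP\N (PP\(PP\N))/PP PP\N (PP\(PP\N))/N N
CKY chart[0,7] = {N/(N\PP), NP/(NP\PP), PP, PP/(PP\PP), S/(S\PP)}; S ∉ chart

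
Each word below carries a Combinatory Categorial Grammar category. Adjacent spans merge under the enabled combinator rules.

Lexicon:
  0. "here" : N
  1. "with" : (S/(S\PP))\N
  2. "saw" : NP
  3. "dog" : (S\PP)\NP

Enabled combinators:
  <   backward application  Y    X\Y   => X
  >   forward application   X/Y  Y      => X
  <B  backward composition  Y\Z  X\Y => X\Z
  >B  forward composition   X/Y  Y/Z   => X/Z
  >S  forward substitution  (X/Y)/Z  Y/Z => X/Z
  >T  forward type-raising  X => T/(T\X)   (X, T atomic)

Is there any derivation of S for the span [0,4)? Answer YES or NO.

YES

[0,4] S   >
  [0,2] S/(S\PP)   <
    [0,1] "here" : N
    [1,2] "with" : (S/(S\PP))\N
  [2,4] S\PP   <
    [2,3] "saw" : NP
    [3,4] "dog" : (S\PP)\NP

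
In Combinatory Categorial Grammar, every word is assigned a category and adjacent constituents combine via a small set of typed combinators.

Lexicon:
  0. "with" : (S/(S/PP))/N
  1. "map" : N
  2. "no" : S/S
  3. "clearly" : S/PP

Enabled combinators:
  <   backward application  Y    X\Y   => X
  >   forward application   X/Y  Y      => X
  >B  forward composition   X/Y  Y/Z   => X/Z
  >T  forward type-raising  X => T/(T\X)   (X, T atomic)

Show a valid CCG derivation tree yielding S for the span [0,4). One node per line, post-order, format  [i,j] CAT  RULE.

[0,4] S   >
  [0,2] S/(S/PP)   >
    [0,1] "with" : (S/(S/PP))/N
    [1,2] "map" : N
  [2,4] S/PP   >B
    [2,3] "no" : S/S
    [3,4] "clearly" : S/PP

[0,1] (S/(S/PP))/N  lex  "with"
[1,2] N  lex  "map"
[0,2] S/(S/PP)  >  k=1
[2,3] S/S  lex  "no"
[3,4] S/PP  lex  "clearly"
[2,4] S/PP  >B  k=3
[0,4] S  >  k=2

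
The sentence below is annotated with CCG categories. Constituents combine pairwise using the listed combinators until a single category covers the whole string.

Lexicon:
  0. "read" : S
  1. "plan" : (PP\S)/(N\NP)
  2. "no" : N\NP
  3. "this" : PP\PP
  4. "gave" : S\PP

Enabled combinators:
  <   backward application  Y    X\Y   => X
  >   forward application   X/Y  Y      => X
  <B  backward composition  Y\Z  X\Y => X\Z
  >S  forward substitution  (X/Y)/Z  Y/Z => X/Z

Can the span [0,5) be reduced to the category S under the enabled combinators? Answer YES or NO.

[0,5] S   <
  [0,3] PP   <
    [0,1] "read" : S
    [1,3] PP\S   >
      [1,2] "plan" : (PP\S)/(N\NP)
      [2,3] "no" : N\NP
  [3,5] S\PP   <B
    [3,4] "this" : PP\PP
    [4,5] "gave" : S\PP

YES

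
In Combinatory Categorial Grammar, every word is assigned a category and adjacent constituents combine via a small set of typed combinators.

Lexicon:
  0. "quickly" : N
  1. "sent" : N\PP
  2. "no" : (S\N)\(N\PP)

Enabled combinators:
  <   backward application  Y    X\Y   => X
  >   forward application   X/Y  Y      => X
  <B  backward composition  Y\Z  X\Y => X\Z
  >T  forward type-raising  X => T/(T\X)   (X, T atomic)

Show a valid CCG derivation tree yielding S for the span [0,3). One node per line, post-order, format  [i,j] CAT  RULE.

[0,3] S   <
  [0,1] "quickly" : N
  [1,3] S\N   <
    [1,2] "sent" : N\PP
    [2,3] "no" : (S\N)\(N\PP)

[0,1] N  lex  "quickly"
[1,2] N\PP  lex  "sent"
[2,3] (S\N)\(N\PP)  lex  "no"
[1,3] S\N  <  k=2
[0,3] S  <  k=1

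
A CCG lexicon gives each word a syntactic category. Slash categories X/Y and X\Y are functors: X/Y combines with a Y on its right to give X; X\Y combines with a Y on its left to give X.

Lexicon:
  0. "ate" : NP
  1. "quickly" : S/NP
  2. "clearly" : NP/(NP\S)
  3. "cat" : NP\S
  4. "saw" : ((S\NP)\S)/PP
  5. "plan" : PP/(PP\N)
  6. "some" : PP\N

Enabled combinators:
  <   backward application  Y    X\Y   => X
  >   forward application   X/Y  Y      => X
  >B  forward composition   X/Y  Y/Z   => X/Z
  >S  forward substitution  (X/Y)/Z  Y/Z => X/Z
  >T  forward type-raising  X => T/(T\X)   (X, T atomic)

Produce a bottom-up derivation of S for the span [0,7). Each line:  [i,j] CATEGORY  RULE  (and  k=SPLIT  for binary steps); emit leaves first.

[0,1] NP  lex  "ate"
[1,2] S/NP  lex  "quickly"
[2,3] NP/(NP\S)  lex  "clearly"
[3,4] NP\S  lex  "cat"
[2,4] NP  >  k=3
[1,4] S  >  k=2
[4,5] ((S\NP)\S)/PP  lex  "saw"
[5,6] PP/(PP\N)  lex  "plan"
[6,7] PP\N  lex  "some"
[5,7] PP  >  k=6
[4,7] (S\NP)\S  >  k=5
[1,7] S\NP  <  k=4
[0,7] S  <  k=1

[0,7] S   <
  [0,1] "ate" : NP
  [1,7] S\NP   <
    [1,4] S   >
      [1,2] "quickly" : S/NP
      [2,4] NP   >
        [2,3] "clearly" : NP/(NP\S)
        [3,4] "cat" : NP\S
    [4,7] (S\NP)\S   >
      [4,5] "saw" : ((S\NP)\S)/PP
      [5,7] PP   >
        [5,6] "plan" : PP/(PP\N)
        [6,7] "some" : PP\N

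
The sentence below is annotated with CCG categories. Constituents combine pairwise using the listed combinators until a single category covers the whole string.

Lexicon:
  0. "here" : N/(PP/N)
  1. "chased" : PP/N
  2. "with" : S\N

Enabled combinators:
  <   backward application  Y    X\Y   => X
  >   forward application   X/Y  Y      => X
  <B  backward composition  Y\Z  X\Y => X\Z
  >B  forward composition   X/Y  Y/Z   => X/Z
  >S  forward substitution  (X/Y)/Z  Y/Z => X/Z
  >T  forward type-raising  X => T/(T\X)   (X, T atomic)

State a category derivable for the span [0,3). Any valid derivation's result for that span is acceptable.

S

[0,3] S   <
  [0,2] N   >
    [0,1] "here" : N/(PP/N)
    [1,2] "chased" : PP/N
  [2,3] "with" : S\N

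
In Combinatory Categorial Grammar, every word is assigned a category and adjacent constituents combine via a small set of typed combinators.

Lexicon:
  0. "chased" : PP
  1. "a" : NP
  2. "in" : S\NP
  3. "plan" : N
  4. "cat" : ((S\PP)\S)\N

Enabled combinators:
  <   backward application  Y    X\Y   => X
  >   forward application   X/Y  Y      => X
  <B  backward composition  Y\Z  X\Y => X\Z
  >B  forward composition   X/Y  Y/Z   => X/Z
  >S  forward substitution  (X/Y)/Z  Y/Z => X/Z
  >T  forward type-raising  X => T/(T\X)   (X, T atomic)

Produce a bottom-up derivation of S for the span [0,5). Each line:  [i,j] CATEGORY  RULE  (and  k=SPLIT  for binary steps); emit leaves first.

[0,1] PP  lex  "chased"
[0,1] S/(S\PP)  >T
[1,2] NP  lex  "a"
[1,2] S/(S\NP)  >T
[2,3] S\NP  lex  "in"
[1,3] S  >  k=2
[3,4] N  lex  "plan"
[4,5] ((S\PP)\S)\N  lex  "cat"
[3,5] (S\PP)\S  <  k=4
[1,5] S\PP  <  k=3
[0,5] S  >  k=1

[0,5] S   >
  [0,1] S/(S\PP)   >T
    [0,1] "chased" : PP
  [1,5] S\PP   <
    [1,3] S   >
      [1,2] S/(S\NP)   >T
        [1,2] "a" : NP
      [2,3] "in" : S\NP
    [3,5] (S\PP)\S   <
      [3,4] "plan" : N
      [4,5] "cat" : ((S\PP)\S)\N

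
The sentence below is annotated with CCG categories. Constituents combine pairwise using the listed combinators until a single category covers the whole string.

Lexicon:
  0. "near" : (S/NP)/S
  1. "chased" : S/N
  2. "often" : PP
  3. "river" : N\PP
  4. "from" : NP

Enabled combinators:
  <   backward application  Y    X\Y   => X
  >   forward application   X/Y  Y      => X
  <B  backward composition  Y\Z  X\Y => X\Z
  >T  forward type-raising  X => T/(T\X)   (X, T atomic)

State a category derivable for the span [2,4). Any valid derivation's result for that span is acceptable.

[0,5] S   >
  [0,4] S/NP   >
    [0,1] "near" : (S/NP)/S
    [1,4] S   >
      [1,2] "chased" : S/N
      [2,4] N   >
        [2,3] N/(N\PP)   >T
          [2,3] "often" : PP
        [3,4] "river" : N\PP
  [4,5] "from" : NP

N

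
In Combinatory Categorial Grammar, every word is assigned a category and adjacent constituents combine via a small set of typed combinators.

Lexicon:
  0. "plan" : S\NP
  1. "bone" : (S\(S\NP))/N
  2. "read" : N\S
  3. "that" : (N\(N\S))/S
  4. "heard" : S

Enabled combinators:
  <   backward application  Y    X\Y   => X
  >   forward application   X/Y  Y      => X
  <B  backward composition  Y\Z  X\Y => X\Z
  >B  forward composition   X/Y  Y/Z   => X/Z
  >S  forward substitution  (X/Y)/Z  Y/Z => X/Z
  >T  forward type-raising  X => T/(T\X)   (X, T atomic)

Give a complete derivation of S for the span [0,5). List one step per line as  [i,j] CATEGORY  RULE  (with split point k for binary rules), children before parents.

[0,5] S   <
  [0,1] "plan" : S\NP
  [1,5] S\(S\NP)   >
    [1,2] "bone" : (S\(S\NP))/N
    [2,5] N   <
      [2,3] "read" : N\S
      [3,5] N\(N\S)   >
        [3,4] "that" : (N\(N\S))/S
        [4,5] "heard" : S

[0,1] S\NP  lex  "plan"
[1,2] (S\(S\NP))/N  lex  "bone"
[2,3] N\S  lex  "read"
[3,4] (N\(N\S))/S  lex  "that"
[4,5] S  lex  "heard"
[3,5] N\(N\S)  >  k=4
[2,5] N  <  k=3
[1,5] S\(S\NP)  >  k=2
[0,5] S  <  k=1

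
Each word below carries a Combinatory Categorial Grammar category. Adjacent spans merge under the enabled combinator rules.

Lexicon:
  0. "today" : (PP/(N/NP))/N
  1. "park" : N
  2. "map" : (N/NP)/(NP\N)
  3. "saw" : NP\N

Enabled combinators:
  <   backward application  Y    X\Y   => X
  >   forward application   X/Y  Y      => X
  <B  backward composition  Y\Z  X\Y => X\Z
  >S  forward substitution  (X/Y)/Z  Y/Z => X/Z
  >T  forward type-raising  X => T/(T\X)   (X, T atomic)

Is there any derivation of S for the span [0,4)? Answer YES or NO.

(PP/(N/NP))/N N (N/NP)/(NP\N) NP\N
CKY chart[0,4] = {N/(N\PP), NP/(NP\PP), PP, PP/(PP\PP), S/(S\PP)}; S ∉ chart

NO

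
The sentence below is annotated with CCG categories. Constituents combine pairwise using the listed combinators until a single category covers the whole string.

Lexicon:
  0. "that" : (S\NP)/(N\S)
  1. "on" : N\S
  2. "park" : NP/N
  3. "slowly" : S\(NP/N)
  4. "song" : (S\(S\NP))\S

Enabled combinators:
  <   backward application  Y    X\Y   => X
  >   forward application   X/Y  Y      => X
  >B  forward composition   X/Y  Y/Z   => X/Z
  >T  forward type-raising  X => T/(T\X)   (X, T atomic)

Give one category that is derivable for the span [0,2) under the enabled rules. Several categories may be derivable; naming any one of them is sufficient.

[0,5] S   <
  [0,2] S\NP   >
    [0,1] "that" : (S\NP)/(N\S)
    [1,2] "on" : N\S
  [2,5] S\(S\NP)   <
    [2,4] S   <
      [2,3] "park" : NP/N
      [3,4] "slowly" : S\(NP/N)
    [4,5] "song" : (S\(S\NP))\S

S\NP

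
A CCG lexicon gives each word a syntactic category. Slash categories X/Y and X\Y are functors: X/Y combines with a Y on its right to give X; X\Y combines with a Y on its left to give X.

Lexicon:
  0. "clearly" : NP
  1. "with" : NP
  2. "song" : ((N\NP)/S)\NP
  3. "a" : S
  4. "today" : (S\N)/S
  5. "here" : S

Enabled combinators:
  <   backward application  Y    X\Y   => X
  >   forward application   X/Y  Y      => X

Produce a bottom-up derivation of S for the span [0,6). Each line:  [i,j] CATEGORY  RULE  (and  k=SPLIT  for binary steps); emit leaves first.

[0,1] NP  lex  "clearly"
[1,2] NP  lex  "with"
[2,3] ((N\NP)/S)\NP  lex  "song"
[1,3] (N\NP)/S  <  k=2
[3,4] S  lex  "a"
[1,4] N\NP  >  k=3
[0,4] N  <  k=1
[4,5] (S\N)/S  lex  "today"
[5,6] S  lex  "here"
[4,6] S\N  >  k=5
[0,6] S  <  k=4

[0,6] S   <
  [0,4] N   <
    [0,1] "clearly" : NP
    [1,4] N\NP   >
      [1,3] (N\NP)/S   <
        [1,2] "with" : NP
        [2,3] "song" : ((N\NP)/S)\NP
      [3,4] "a" : S
  [4,6] S\N   >
    [4,5] "today" : (S\N)/S
    [5,6] "here" : S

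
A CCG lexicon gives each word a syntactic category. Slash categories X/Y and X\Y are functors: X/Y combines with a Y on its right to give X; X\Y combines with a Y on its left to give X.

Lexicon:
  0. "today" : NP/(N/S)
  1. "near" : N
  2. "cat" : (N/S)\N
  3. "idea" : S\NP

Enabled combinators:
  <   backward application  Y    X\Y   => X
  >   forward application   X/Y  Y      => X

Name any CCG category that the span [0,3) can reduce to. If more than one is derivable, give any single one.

[0,4] S   <
  [0,3] NP   >
    [0,1] "today" : NP/(N/S)
    [1,3] N/S   <
      [1,2] "near" : N
      [2,3] "cat" : (N/S)\N
  [3,4] "idea" : S\NP

NP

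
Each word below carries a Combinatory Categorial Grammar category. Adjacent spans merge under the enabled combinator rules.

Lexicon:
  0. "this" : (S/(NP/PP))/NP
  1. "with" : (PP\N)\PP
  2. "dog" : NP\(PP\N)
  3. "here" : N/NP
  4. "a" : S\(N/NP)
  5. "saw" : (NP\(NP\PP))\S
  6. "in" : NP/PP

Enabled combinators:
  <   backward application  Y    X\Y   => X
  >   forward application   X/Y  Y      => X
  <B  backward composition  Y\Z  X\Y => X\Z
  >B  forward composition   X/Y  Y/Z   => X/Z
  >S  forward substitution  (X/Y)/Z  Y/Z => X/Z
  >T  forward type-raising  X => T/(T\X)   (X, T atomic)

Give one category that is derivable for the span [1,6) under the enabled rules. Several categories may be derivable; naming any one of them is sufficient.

[0,7] S   >
  [0,6] S/(NP/PP)   >
    [0,1] "this" : (S/(NP/PP))/NP
    [1,6] NP   <
      [1,3] NP\PP   <B
        [1,2] "with" : (PP\N)\PP
        [2,3] "dog" : NP\(PP\N)
      [3,6] NP\(NP\PP)   <
        [3,5] S   <
          [3,4] "here" : N/NP
          [4,5] "a" : S\(N/NP)
        [5,6] "saw" : (NP\(NP\PP))\S
  [6,7] "in" : NP/PP

NP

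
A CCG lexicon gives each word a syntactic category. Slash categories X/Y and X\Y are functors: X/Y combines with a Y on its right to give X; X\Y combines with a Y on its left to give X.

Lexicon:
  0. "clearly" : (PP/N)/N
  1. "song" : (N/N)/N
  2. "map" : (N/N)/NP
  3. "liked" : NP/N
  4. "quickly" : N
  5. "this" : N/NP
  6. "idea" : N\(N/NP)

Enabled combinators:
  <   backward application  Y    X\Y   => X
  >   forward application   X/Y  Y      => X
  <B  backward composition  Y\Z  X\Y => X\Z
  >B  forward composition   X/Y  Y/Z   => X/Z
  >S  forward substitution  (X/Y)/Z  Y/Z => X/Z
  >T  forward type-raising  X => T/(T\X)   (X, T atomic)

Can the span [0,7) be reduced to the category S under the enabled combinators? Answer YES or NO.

(PP/N)/N (N/N)/N (N/N)/NP NP/N N N/NP N\(N/NP)
CKY chart[0,7] = {(PP/N)/(N\N), (PP/N)/N, N/(N\PP), NP/(NP\PP), PP, PP/(N\N), PP/(PP\PP), PP/N, S/(S\PP)}; S ∉ chart

NO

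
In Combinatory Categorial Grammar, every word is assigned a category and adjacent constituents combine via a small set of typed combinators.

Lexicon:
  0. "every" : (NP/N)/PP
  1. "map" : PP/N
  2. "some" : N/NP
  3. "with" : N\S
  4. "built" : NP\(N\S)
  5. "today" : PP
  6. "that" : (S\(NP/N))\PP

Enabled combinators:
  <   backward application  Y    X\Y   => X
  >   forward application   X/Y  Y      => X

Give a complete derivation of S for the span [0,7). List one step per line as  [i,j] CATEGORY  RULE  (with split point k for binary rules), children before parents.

[0,7] S   <
  [0,5] NP/N   >
    [0,1] "every" : (NP/N)/PP
    [1,5] PP   >
      [1,2] "map" : PP/N
      [2,5] N   >
        [2,3] "some" : N/NP
        [3,5] NP   <
          [3,4] "with" : N\S
          [4,5] "built" : NP\(N\S)
  [5,7] S\(NP/N)   <
    [5,6] "today" : PP
    [6,7] "that" : (S\(NP/N))\PP

[0,1] (NP/N)/PP  lex  "every"
[1,2] PP/N  lex  "map"
[2,3] N/NP  lex  "some"
[3,4] N\S  lex  "with"
[4,5] NP\(N\S)  lex  "built"
[3,5] NP  <  k=4
[2,5] N  >  k=3
[1,5] PP  >  k=2
[0,5] NP/N  >  k=1
[5,6] PP  lex  "today"
[6,7] (S\(NP/N))\PP  lex  "that"
[5,7] S\(NP/N)  <  k=6
[0,7] S  <  k=5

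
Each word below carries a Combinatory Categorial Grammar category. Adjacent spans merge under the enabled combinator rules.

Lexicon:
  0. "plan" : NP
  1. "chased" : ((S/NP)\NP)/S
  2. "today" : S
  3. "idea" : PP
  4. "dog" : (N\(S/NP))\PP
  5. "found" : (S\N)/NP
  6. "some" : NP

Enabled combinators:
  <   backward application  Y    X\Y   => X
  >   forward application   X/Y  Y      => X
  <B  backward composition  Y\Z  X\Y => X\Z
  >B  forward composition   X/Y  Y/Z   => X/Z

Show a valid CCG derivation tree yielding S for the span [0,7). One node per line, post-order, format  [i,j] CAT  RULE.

[0,7] S   <
  [0,5] N   <
    [0,1] "plan" : NP
    [1,5] N\NP   <B
      [1,3] (S/NP)\NP   >
        [1,2] "chased" : ((S/NP)\NP)/S
        [2,3] "today" : S
      [3,5] N\(S/NP)   <
        [3,4] "idea" : PP
        [4,5] "dog" : (N\(S/NP))\PP
  [5,7] S\N   >
    [5,6] "found" : (S\N)/NP
    [6,7] "some" : NP

[0,1] NP  lex  "plan"
[1,2] ((S/NP)\NP)/S  lex  "chased"
[2,3] S  lex  "today"
[1,3] (S/NP)\NP  >  k=2
[3,4] PP  lex  "idea"
[4,5] (N\(S/NP))\PP  lex  "dog"
[3,5] N\(S/NP)  <  k=4
[1,5] N\NP  <B  k=3
[0,5] N  <  k=1
[5,6] (S\N)/NP  lex  "found"
[6,7] NP  lex  "some"
[5,7] S\N  >  k=6
[0,7] S  <  k=5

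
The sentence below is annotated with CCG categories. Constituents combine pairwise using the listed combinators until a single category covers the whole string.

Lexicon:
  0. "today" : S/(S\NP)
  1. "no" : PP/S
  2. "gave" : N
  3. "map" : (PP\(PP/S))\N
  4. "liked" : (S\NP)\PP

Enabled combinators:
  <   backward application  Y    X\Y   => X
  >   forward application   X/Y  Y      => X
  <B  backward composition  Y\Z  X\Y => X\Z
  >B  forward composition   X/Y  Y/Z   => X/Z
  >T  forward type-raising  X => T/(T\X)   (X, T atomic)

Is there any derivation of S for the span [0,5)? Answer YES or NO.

YES

[0,5] S   >
  [0,1] "today" : S/(S\NP)
  [1,5] S\NP   <
    [1,4] PP   <
      [1,2] "no" : PP/S
      [2,4] PP\(PP/S)   <
        [2,3] "gave" : N
        [3,4] "map" : (PP\(PP/S))\N
    [4,5] "liked" : (S\NP)\PP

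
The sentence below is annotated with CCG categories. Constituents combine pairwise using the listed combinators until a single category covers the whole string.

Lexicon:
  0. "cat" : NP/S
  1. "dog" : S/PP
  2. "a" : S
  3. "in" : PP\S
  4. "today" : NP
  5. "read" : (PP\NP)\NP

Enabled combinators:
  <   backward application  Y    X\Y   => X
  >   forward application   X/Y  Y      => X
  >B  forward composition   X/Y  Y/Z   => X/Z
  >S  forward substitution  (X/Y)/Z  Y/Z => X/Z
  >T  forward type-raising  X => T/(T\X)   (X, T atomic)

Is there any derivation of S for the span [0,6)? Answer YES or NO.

NO

NP/S S/PP S PP\S NP (PP\NP)\NP
CKY chart[0,6] = {N/(N\PP), NP/(NP\PP), PP, PP/(PP\PP), S/(S\PP)}; S ∉ chart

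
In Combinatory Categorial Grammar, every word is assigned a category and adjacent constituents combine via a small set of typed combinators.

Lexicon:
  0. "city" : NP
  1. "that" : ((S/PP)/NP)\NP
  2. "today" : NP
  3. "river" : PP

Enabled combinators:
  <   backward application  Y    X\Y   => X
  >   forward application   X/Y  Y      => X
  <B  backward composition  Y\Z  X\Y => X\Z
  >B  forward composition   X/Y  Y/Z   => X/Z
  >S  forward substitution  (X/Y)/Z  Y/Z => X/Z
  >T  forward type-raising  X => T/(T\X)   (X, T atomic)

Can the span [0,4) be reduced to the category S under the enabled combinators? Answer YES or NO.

[0,4] S   >
  [0,3] S/PP   >
    [0,2] (S/PP)/NP   <
      [0,1] "city" : NP
      [1,2] "that" : ((S/PP)/NP)\NP
    [2,3] "today" : NP
  [3,4] "river" : PP

YES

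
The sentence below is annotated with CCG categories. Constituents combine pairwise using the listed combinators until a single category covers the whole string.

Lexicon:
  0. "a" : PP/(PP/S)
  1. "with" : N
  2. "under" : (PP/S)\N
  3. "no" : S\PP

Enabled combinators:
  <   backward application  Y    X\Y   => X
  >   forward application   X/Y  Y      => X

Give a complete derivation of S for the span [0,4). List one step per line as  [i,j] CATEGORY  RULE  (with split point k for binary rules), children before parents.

[0,4] S   <
  [0,3] PP   >
    [0,1] "a" : PP/(PP/S)
    [1,3] PP/S   <
      [1,2] "with" : N
      [2,3] "under" : (PP/S)\N
  [3,4] "no" : S\PP

[0,1] PP/(PP/S)  lex  "a"
[1,2] N  lex  "with"
[2,3] (PP/S)\N  lex  "under"
[1,3] PP/S  <  k=2
[0,3] PP  >  k=1
[3,4] S\PP  lex  "no"
[0,4] S  <  k=3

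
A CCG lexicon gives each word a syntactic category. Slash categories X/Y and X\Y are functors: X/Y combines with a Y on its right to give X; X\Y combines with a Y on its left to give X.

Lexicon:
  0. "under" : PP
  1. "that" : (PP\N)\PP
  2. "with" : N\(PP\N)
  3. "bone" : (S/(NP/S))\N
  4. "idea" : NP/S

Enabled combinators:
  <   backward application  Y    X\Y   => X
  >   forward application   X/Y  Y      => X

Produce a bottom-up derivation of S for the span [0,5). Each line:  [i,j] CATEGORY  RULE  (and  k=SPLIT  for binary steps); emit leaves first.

[0,5] S   >
  [0,4] S/(NP/S)   <
    [0,3] N   <
      [0,2] PP\N   <
        [0,1] "under" : PP
        [1,2] "that" : (PP\N)\PP
      [2,3] "with" : N\(PP\N)
    [3,4] "bone" : (S/(NP/S))\N
  [4,5] "idea" : NP/S

[0,1] PP  lex  "under"
[1,2] (PP\N)\PP  lex  "that"
[0,2] PP\N  <  k=1
[2,3] N\(PP\N)  lex  "with"
[0,3] N  <  k=2
[3,4] (S/(NP/S))\N  lex  "bone"
[0,4] S/(NP/S)  <  k=3
[4,5] NP/S  lex  "idea"
[0,5] S  >  k=4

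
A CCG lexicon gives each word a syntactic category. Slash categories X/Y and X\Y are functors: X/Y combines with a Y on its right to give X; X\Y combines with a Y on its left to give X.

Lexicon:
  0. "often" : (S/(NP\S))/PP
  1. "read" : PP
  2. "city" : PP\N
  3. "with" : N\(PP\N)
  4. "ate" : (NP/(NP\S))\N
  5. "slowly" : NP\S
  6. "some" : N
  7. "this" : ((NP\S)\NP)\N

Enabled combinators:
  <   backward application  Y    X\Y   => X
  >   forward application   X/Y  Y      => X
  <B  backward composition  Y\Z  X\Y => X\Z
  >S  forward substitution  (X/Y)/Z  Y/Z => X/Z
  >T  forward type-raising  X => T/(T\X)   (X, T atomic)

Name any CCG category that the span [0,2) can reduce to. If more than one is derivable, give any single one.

S/(NP\S)

[0,8] S   >
  [0,2] S/(NP\S)   >
    [0,1] "often" : (S/(NP\S))/PP
    [1,2] "read" : PP
  [2,8] NP\S   <
    [2,6] NP   >
      [2,5] NP/(NP\S)   <
        [2,4] N   <
          [2,3] "city" : PP\N
          [3,4] "with" : N\(PP\N)
        [4,5] "ate" : (NP/(NP\S))\N
      [5,6] "slowly" : NP\S
    [6,8] (NP\S)\NP   <
      [6,7] "some" : N
      [7,8] "this" : ((NP\S)\NP)\N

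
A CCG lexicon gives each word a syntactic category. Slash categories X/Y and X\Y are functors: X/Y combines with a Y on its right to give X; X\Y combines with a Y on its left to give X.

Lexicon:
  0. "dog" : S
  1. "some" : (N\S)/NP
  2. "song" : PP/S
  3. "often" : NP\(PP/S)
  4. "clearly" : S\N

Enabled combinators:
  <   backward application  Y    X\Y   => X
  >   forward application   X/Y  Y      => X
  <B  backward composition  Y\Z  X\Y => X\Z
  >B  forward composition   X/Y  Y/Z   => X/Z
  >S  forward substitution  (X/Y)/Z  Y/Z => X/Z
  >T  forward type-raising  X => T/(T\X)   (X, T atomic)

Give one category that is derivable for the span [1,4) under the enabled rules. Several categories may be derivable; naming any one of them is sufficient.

[0,5] S   <
  [0,4] N   <
    [0,1] "dog" : S
    [1,4] N\S   >
      [1,2] "some" : (N\S)/NP
      [2,4] NP   <
        [2,3] "song" : PP/S
        [3,4] "often" : NP\(PP/S)
  [4,5] "clearly" : S\N

N\S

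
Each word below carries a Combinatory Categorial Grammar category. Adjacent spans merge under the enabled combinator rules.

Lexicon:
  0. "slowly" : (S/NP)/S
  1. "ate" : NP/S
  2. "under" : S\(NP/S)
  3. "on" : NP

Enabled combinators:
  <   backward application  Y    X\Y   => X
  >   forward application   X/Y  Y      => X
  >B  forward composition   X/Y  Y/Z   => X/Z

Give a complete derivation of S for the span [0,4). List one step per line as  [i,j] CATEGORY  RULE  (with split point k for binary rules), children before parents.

[0,1] (S/NP)/S  lex  "slowly"
[1,2] NP/S  lex  "ate"
[2,3] S\(NP/S)  lex  "under"
[1,3] S  <  k=2
[0,3] S/NP  >  k=1
[3,4] NP  lex  "on"
[0,4] S  >  k=3

[0,4] S   >
  [0,3] S/NP   >
    [0,1] "slowly" : (S/NP)/S
    [1,3] S   <
      [1,2] "ate" : NP/S
      [2,3] "under" : S\(NP/S)
  [3,4] "on" : NP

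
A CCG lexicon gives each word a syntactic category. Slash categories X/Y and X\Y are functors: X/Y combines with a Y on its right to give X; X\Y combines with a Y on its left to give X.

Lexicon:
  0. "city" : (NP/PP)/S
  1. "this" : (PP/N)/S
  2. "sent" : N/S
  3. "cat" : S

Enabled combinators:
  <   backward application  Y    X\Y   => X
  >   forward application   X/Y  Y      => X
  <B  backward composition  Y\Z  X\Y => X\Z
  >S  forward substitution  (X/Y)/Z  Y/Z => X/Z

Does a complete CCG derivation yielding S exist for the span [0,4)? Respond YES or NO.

(NP/PP)/S (PP/N)/S N/S S
CKY chart[0,4] = {NP}; S ∉ chart

NO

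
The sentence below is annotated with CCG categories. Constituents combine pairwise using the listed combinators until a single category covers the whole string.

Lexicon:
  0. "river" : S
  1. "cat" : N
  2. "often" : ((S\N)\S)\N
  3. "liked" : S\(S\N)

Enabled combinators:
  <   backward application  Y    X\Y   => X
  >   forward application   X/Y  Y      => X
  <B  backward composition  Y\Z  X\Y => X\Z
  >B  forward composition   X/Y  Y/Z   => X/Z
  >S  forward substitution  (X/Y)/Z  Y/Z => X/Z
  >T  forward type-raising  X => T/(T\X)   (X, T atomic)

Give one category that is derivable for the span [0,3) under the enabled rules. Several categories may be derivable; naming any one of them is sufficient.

S\N

[0,4] S   <
  [0,3] S\N   <
    [0,1] "river" : S
    [1,3] (S\N)\S   <
      [1,2] "cat" : N
      [2,3] "often" : ((S\N)\S)\N
  [3,4] "liked" : S\(S\N)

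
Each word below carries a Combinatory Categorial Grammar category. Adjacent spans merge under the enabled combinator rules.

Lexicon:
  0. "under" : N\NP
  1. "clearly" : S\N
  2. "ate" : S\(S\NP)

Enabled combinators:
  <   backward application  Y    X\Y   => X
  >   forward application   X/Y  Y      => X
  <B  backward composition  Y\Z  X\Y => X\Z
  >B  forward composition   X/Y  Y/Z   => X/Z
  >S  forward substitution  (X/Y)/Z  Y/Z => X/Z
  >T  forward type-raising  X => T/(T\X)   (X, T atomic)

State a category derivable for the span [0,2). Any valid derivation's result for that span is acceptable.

[0,3] S   <
  [0,2] S\NP   <B
    [0,1] "under" : N\NP
    [1,2] "clearly" : S\N
  [2,3] "ate" : S\(S\NP)

S\NP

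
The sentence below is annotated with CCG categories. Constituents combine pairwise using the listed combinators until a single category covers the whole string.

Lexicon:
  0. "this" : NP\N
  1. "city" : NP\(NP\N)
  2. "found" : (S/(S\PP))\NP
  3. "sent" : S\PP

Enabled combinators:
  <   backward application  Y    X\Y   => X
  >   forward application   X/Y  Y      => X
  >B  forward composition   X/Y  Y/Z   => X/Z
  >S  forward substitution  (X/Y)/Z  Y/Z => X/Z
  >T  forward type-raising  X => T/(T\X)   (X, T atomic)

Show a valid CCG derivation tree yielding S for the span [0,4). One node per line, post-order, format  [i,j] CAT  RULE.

[0,1] NP\N  lex  "this"
[1,2] NP\(NP\N)  lex  "city"
[0,2] NP  <  k=1
[2,3] (S/(S\PP))\NP  lex  "found"
[0,3] S/(S\PP)  <  k=2
[3,4] S\PP  lex  "sent"
[0,4] S  >  k=3

[0,4] S   >
  [0,3] S/(S\PP)   <
    [0,2] NP   <
      [0,1] "this" : NP\N
      [1,2] "city" : NP\(NP\N)
    [2,3] "found" : (S/(S\PP))\NP
  [3,4] "sent" : S\PP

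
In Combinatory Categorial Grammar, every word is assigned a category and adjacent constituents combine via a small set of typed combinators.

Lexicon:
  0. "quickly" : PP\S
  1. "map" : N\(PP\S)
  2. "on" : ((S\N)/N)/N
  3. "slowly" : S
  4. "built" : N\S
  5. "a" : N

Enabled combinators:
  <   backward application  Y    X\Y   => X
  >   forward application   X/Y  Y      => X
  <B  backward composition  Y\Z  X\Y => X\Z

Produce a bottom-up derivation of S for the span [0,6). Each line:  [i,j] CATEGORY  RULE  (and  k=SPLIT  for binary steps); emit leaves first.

[0,6] S   <
  [0,2] N   <
    [0,1] "quickly" : PP\S
    [1,2] "map" : N\(PP\S)
  [2,6] S\N   >
    [2,5] (S\N)/N   >
      [2,3] "on" : ((S\N)/N)/N
      [3,5] N   <
        [3,4] "slowly" : S
        [4,5] "built" : N\S
    [5,6] "a" : N

[0,1] PP\S  lex  "quickly"
[1,2] N\(PP\S)  lex  "map"
[0,2] N  <  k=1
[2,3] ((S\N)/N)/N  lex  "on"
[3,4] S  lex  "slowly"
[4,5] N\S  lex  "built"
[3,5] N  <  k=4
[2,5] (S\N)/N  >  k=3
[5,6] N  lex  "a"
[2,6] S\N  >  k=5
[0,6] S  <  k=2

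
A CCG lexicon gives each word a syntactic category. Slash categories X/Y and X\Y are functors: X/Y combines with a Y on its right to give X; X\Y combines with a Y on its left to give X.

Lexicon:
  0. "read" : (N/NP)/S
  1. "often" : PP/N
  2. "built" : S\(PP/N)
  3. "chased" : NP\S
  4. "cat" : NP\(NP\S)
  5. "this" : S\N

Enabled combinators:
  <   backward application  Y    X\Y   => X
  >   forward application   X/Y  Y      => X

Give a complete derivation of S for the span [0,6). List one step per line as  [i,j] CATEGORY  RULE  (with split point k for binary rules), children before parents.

[0,6] S   <
  [0,5] N   >
    [0,3] N/NP   >
      [0,1] "read" : (N/NP)/S
      [1,3] S   <
        [1,2] "often" : PP/N
        [2,3] "built" : S\(PP/N)
    [3,5] NP   <
      [3,4] "chased" : NP\S
      [4,5] "cat" : NP\(NP\S)
  [5,6] "this" : S\N

[0,1] (N/NP)/S  lex  "read"
[1,2] PP/N  lex  "often"
[2,3] S\(PP/N)  lex  "built"
[1,3] S  <  k=2
[0,3] N/NP  >  k=1
[3,4] NP\S  lex  "chased"
[4,5] NP\(NP\S)  lex  "cat"
[3,5] NP  <  k=4
[0,5] N  >  k=3
[5,6] S\N  lex  "this"
[0,6] S  <  k=5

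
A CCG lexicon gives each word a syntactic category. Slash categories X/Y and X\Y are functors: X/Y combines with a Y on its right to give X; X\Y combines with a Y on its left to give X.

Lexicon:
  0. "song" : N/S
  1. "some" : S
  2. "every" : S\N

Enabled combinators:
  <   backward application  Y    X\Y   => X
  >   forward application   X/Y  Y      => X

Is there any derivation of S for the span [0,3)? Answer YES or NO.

YES

[0,3] S   <
  [0,2] N   >
    [0,1] "song" : N/S
    [1,2] "some" : S
  [2,3] "every" : S\N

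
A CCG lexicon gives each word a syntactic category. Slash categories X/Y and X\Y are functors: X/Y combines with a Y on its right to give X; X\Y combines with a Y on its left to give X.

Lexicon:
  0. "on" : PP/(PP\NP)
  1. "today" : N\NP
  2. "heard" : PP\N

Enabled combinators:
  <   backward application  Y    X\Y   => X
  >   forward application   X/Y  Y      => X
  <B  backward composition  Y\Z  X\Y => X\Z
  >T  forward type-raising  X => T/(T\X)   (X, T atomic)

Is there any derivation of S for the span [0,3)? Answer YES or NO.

NO

PP/(PP\NP) N\NP PP\N
CKY chart[0,3] = {N/(N\PP), NP/(NP\PP), PP, PP/(PP\PP), S/(S\PP)}; S ∉ chart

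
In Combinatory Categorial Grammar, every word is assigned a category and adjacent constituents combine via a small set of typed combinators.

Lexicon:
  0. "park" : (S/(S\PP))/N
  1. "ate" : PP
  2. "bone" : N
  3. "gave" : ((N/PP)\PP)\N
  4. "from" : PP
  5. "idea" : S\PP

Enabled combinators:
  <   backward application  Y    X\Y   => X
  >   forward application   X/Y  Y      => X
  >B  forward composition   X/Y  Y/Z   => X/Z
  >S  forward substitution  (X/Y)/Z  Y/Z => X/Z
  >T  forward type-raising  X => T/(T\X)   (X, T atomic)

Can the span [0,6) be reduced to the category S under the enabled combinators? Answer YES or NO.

[0,6] S   >
  [0,5] S/(S\PP)   >
    [0,1] "park" : (S/(S\PP))/N
    [1,5] N   >
      [1,4] N/PP   <
        [1,2] "ate" : PP
        [2,4] (N/PP)\PP   <
          [2,3] "bone" : N
          [3,4] "gave" : ((N/PP)\PP)\N
      [4,5] "from" : PP
  [5,6] "idea" : S\PP

YES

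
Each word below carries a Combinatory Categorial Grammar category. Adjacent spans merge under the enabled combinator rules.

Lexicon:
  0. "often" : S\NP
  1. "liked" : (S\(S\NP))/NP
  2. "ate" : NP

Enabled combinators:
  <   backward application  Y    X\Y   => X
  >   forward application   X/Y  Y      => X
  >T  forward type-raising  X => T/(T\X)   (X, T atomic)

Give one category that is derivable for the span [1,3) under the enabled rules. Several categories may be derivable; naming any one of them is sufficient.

S\(S\NP)

[0,3] S   <
  [0,1] "often" : S\NP
  [1,3] S\(S\NP)   >
    [1,2] "liked" : (S\(S\NP))/NP
    [2,3] "ate" : NP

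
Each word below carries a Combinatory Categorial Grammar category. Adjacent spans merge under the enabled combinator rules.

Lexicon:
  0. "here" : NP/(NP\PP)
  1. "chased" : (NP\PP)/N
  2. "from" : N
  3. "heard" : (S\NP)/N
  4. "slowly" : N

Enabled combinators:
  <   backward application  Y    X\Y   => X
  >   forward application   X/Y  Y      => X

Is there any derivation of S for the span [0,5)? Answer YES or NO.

YES

[0,5] S   <
  [0,3] NP   >
    [0,1] "here" : NP/(NP\PP)
    [1,3] NP\PP   >
      [1,2] "chased" : (NP\PP)/N
      [2,3] "from" : N
  [3,5] S\NP   >
    [3,4] "heard" : (S\NP)/N
    [4,5] "slowly" : N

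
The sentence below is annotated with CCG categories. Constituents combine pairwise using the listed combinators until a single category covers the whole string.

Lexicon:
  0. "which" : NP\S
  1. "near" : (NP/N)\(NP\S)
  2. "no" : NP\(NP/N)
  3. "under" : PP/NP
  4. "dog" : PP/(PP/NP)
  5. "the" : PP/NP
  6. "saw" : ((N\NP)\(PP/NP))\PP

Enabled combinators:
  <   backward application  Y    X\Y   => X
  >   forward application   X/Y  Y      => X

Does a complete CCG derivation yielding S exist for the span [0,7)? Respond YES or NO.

NP\S (NP/N)\(NP\S) NP\(NP/N) PP/NP PP/(PP/NP) PP/NP ((N\NP)\(PP/NP))\PP
CKY chart[0,7] = {N}; S ∉ chart

NO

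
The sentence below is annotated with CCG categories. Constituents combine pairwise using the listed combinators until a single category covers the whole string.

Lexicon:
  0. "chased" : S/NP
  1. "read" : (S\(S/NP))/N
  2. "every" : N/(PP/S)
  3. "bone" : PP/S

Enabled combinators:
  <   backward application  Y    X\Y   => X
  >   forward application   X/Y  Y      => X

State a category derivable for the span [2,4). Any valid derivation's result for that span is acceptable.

N

[0,4] S   <
  [0,1] "chased" : S/NP
  [1,4] S\(S/NP)   >
    [1,2] "read" : (S\(S/NP))/N
    [2,4] N   >
      [2,3] "every" : N/(PP/S)
      [3,4] "bone" : PP/S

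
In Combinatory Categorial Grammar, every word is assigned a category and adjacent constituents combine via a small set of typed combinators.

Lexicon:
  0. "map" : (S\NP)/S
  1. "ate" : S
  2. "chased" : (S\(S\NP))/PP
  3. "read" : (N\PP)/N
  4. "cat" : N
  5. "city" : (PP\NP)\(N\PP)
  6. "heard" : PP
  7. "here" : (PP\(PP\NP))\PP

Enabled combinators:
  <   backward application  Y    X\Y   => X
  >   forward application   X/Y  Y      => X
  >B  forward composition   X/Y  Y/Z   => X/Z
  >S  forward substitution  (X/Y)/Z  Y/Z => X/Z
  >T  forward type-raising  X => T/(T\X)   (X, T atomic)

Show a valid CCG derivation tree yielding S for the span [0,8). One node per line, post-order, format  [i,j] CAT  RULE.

[0,8] S   <
  [0,2] S\NP   >
    [0,1] "map" : (S\NP)/S
    [1,2] "ate" : S
  [2,8] S\(S\NP)   >
    [2,3] "chased" : (S\(S\NP))/PP
    [3,8] PP   <
      [3,6] PP\NP   <
        [3,5] N\PP   >
          [3,4] "read" : (N\PP)/N
          [4,5] "cat" : N
        [5,6] "city" : (PP\NP)\(N\PP)
      [6,8] PP\(PP\NP)   <
        [6,7] "heard" : PP
        [7,8] "here" : (PP\(PP\NP))\PP

[0,1] (S\NP)/S  lex  "map"
[1,2] S  lex  "ate"
[0,2] S\NP  >  k=1
[2,3] (S\(S\NP))/PP  lex  "chased"
[3,4] (N\PP)/N  lex  "read"
[4,5] N  lex  "cat"
[3,5] N\PP  >  k=4
[5,6] (PP\NP)\(N\PP)  lex  "city"
[3,6] PP\NP  <  k=5
[6,7] PP  lex  "heard"
[7,8] (PP\(PP\NP))\PP  lex  "here"
[6,8] PP\(PP\NP)  <  k=7
[3,8] PP  <  k=6
[2,8] S\(S\NP)  >  k=3
[0,8] S  <  k=2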